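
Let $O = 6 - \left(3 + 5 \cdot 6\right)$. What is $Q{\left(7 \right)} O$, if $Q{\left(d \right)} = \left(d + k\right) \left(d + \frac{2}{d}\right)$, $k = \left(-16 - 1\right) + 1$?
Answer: $\frac{12393}{7} \approx 1770.4$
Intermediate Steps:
$k = -16$ ($k = -17 + 1 = -16$)
$Q{\left(d \right)} = \left(-16 + d\right) \left(d + \frac{2}{d}\right)$ ($Q{\left(d \right)} = \left(d - 16\right) \left(d + \frac{2}{d}\right) = \left(-16 + d\right) \left(d + \frac{2}{d}\right)$)
$O = -27$ ($O = 6 - \left(3 + 30\right) = 6 - 33 = -27$)
$Q{\left(7 \right)} O = \left(2 + 7^{2} - \frac{32}{7} - 112\right) \left(-27\right) = \left(2 + 49 - \frac{32}{7} - 112\right) \left(-27\right) = \left(- \frac{459}{7}\right) \left(-27\right) = \frac{12393}{7}$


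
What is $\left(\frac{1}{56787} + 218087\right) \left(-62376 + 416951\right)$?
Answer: $\frac{4391236381600250}{56787} \approx 7.7328 \cdot 10^{10}$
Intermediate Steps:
$\left(\frac{1}{56787} + 218087\right) \left(-62376 + 416951\right) = \left(\frac{1}{56787} + 218087\right) 354575 = \frac{12384506470}{56787} \cdot 354575 = \frac{4391236381600250}{56787}$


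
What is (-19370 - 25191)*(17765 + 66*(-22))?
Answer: -726923593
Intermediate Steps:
(-19370 - 25191)*(17765 + 66*(-22)) = -44561*(17765 - 1452) = -44561*16313 = -726923593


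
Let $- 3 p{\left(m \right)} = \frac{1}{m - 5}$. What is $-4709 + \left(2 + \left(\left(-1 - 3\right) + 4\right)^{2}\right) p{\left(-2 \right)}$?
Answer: $- \frac{98887}{21} \approx -4708.9$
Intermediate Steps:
$p{\left(m \right)} = - \frac{1}{3 \left(-5 + m\right)}$ ($p{\left(m \right)} = - \frac{1}{3 \left(m - 5\right)} = - \frac{1}{3 \left(-5 + m\right)}$)
$-4709 + \left(2 + \left(\left(-1 - 3\right) + 4\right)^{2}\right) p{\left(-2 \right)} = -4709 + \left(2 + \left(\left(-1 - 3\right) + 4\right)^{2}\right) \left(- \frac{1}{-15 + 3 \left(-2\right)}\right) = -4709 + \left(2 + \left(-4 + 4\right)^{2}\right) \left(- \frac{1}{-15 - 6}\right) = -4709 + \left(2 + 0^{2}\right) \left(- \frac{1}{-21}\right) = -4709 + \left(2 + 0\right) \left(\left(-1\right) \left(- \frac{1}{21}\right)\right) = -4709 + 2 \cdot \frac{1}{21} = -4709 + \frac{2}{21} = - \frac{98887}{21}$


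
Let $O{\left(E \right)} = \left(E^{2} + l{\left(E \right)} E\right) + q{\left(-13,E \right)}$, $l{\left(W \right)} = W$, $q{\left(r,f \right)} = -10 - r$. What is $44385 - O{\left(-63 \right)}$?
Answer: $36444$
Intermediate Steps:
$O{\left(E \right)} = 3 + 2 E^{2}$ ($O{\left(E \right)} = \left(E^{2} + E E\right) - -3 = \left(E^{2} + E^{2}\right) + \left(-10 + 13\right) = 2 E^{2} + 3 = 3 + 2 E^{2}$)
$44385 - O{\left(-63 \right)} = 44385 - \left(3 + 2 \left(-63\right)^{2}\right) = 44385 - \left(3 + 2 \cdot 3969\right) = 44385 - \left(3 + 7938\right) = 44385 - 7941 = 36444$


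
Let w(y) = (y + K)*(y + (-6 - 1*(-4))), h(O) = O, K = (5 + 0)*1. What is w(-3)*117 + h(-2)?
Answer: -1172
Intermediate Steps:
K = 5 (K = 5*1 = 5)
w(y) = (-2 + y)*(5 + y) (w(y) = (y + 5)*(y + (-6 - 1*(-4))) = (5 + y)*(y + (-6 + 4)) = (5 + y)*(y - 2) = (5 + y)*(-2 + y) = (-2 + y)*(5 + y))
w(-3)*117 + h(-2) = (-10 + (-3)² + 3*(-3))*117 - 2 = (-10 + 9 - 9)*117 - 2 = -10*117 - 2 = -1170 - 2 = -1172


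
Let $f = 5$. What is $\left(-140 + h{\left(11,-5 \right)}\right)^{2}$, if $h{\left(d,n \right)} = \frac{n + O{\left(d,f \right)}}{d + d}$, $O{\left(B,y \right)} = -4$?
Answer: $\frac{9541921}{484} \approx 19715.0$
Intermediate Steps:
$h{\left(d,n \right)} = \frac{-4 + n}{2 d}$ ($h{\left(d,n \right)} = \frac{n - 4}{d + d} = \frac{-4 + n}{2 d}$)
$\left(-140 + h{\left(11,-5 \right)}\right)^{2} = \left(-140 + \frac{-4 - 5}{2 \cdot 11}\right)^{2} = \left(-140 + \frac{1}{2} \cdot \frac{1}{11} \left(-9\right)\right)^{2} = \left(-140 - \frac{9}{22}\right)^{2} = \left(- \frac{3089}{22}\right)^{2} = \frac{9541921}{484}$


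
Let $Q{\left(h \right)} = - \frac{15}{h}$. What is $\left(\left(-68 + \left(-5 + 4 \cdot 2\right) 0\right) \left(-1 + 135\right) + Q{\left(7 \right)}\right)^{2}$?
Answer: $\frac{4070312401}{49} \approx 8.3068 \cdot 10^{7}$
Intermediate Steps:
$\left(\left(-68 + \left(-5 + 4 \cdot 2\right) 0\right) \left(-1 + 135\right) + Q{\left(7 \right)}\right)^{2} = \left(\left(-68 + \left(-5 + 4 \cdot 2\right) 0\right) \left(-1 + 135\right) - \frac{15}{7}\right)^{2} = \left(\left(-68 + \left(-5 + 8\right) 0\right) 134 - \frac{15}{7}\right)^{2} = \left(\left(-68 + 3 \cdot 0\right) 134 - \frac{15}{7}\right)^{2} = \left(\left(-68 + 0\right) 134 - \frac{15}{7}\right)^{2} = \left(\left(-68\right) 134 - \frac{15}{7}\right)^{2} = \left(-9112 - \frac{15}{7}\right)^{2} = \left(- \frac{63799}{7}\right)^{2} = \frac{4070312401}{49}$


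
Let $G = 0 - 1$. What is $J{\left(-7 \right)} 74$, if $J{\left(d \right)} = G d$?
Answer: $518$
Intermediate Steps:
$G = -1$
$J{\left(d \right)} = - d$
$J{\left(-7 \right)} 74 = \left(-1\right) \left(-7\right) 74 = 7 \cdot 74 = 518$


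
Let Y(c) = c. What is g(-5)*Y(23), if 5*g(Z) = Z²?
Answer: 115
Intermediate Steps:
g(Z) = Z²/5
g(-5)*Y(23) = ((⅕)*(-5)²)*23 = ((⅕)*25)*23 = 5*23 = 115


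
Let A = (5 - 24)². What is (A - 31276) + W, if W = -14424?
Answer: -45339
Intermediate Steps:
A = 361 (A = (-19)² = 361)
(A - 31276) + W = (361 - 31276) - 14424 = -30915 - 14424 = -45339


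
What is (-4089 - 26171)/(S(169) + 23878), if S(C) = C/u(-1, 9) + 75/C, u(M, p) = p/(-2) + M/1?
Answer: -11250668/8866581 ≈ -1.2689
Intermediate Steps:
u(M, p) = M - p/2 (u(M, p) = p*(-1/2) + M*1 = -p/2 + M = M - p/2)
S(C) = 75/C - 2*C/11 (S(C) = C/(-1 - 1/2*9) + 75/C = C/(-1 - 9/2) + 75/C = C/(-11/2) + 75/C = C*(-2/11) + 75/C = -2*C/11 + 75/C = 75/C - 2*C/11)
(-4089 - 26171)/(S(169) + 23878) = (-4089 - 26171)/((75/169 - 2/11*169) + 23878) = -30260/((75*(1/169) - 338/11) + 23878) = -30260/((75/169 - 338/11) + 23878) = -30260/(-56297/1859 + 23878) = -30260/44332905/1859 = -30260*1859/44332905 = -11250668/8866581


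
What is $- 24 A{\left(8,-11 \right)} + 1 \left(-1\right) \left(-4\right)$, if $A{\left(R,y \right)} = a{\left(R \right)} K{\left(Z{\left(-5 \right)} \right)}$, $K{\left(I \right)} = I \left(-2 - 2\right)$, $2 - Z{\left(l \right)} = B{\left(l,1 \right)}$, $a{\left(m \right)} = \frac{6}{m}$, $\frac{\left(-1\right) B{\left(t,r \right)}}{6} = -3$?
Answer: $-1148$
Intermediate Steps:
$B{\left(t,r \right)} = 18$ ($B{\left(t,r \right)} = \left(-6\right) \left(-3\right) = 18$)
$Z{\left(l \right)} = -16$ ($Z{\left(l \right)} = 2 - 18 = -16$)
$K{\left(I \right)} = - 4 I$ ($K{\left(I \right)} = I \left(-4\right) = - 4 I$)
$A{\left(R,y \right)} = \frac{384}{R}$ ($A{\left(R,y \right)} = \frac{6}{R} \left(\left(-4\right) \left(-16\right)\right) = \frac{6}{R} 64 = \frac{384}{R}$)
$- 24 A{\left(8,-11 \right)} + 1 \left(-1\right) \left(-4\right) = - 24 \cdot \frac{384}{8} + 1 \left(-1\right) \left(-4\right) = - 24 \cdot 384 \cdot \frac{1}{8} - -4 = \left(-24\right) 48 + 4 = -1152 + 4 = -1148$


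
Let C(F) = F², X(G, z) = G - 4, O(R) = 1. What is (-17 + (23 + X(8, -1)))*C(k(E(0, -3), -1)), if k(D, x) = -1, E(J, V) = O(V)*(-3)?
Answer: 10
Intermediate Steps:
X(G, z) = -4 + G
E(J, V) = -3 (E(J, V) = 1*(-3) = -3)
(-17 + (23 + X(8, -1)))*C(k(E(0, -3), -1)) = (-17 + (23 + (-4 + 8)))*(-1)² = (-17 + (23 + 4))*1 = (-17 + 27)*1 = 10*1 = 10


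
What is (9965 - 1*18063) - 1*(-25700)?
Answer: 17602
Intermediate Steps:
(9965 - 1*18063) - 1*(-25700) = (9965 - 18063) + 25700 = -8098 + 25700 = 17602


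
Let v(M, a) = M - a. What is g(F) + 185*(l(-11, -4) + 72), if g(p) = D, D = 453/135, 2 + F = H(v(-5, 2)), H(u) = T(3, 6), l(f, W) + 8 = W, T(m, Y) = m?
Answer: 499651/45 ≈ 11103.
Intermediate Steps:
l(f, W) = -8 + W
H(u) = 3
F = 1 (F = -2 + 3 = 1)
D = 151/45 (D = 453*(1/135) = 151/45 ≈ 3.3556)
g(p) = 151/45
g(F) + 185*(l(-11, -4) + 72) = 151/45 + 185*((-8 - 4) + 72) = 151/45 + 185*(-12 + 72) = 151/45 + 185*60 = 151/45 + 11100 = 499651/45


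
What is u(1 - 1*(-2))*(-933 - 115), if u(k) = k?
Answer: -3144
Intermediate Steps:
u(1 - 1*(-2))*(-933 - 115) = (1 - 1*(-2))*(-933 - 115) = (1 + 2)*(-1048) = 3*(-1048) = -3144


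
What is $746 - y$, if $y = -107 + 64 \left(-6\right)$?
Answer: $1237$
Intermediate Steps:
$y = -491$ ($y = -107 - 384 = -491$)
$746 - y = 746 - -491 = 746 + 491 = 1237$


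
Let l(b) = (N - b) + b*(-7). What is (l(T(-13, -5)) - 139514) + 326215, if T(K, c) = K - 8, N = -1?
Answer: 186868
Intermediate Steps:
T(K, c) = -8 + K
l(b) = -1 - 8*b (l(b) = (-1 - b) + b*(-7) = (-1 - b) - 7*b = -1 - 8*b)
(l(T(-13, -5)) - 139514) + 326215 = ((-1 - 8*(-8 - 13)) - 139514) + 326215 = ((-1 - 8*(-21)) - 139514) + 326215 = ((-1 + 168) - 139514) + 326215 = (167 - 139514) + 326215 = -139347 + 326215 = 186868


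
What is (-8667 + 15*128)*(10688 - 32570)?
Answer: 147637854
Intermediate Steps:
(-8667 + 15*128)*(10688 - 32570) = (-8667 + 1920)*(-21882) = -6747*(-21882) = 147637854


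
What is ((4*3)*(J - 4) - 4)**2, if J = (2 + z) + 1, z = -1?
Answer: 784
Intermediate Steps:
J = 2 (J = (2 - 1) + 1 = 1 + 1 = 2)
((4*3)*(J - 4) - 4)**2 = ((4*3)*(2 - 4) - 4)**2 = (12*(-2) - 4)**2 = (-24 - 4)**2 = (-28)**2 = 784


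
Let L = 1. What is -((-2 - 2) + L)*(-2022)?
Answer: -6066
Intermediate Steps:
-((-2 - 2) + L)*(-2022) = -((-2 - 2) + 1)*(-2022) = -(-4 + 1)*(-2022) = -1*(-3)*(-2022) = 3*(-2022) = -6066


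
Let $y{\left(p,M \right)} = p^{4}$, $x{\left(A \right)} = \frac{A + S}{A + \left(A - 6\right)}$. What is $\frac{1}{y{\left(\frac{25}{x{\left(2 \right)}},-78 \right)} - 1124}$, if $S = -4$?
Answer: $\frac{1}{389501} \approx 2.5674 \cdot 10^{-6}$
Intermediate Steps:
$x{\left(A \right)} = \frac{-4 + A}{-6 + 2 A}$ ($x{\left(A \right)} = \frac{A - 4}{A + \left(A - 6\right)} = \frac{-4 + A}{A + \left(A - 6\right)} = \frac{-4 + A}{A + \left(-6 + A\right)} = \frac{-4 + A}{-6 + 2 A}$)
$\frac{1}{y{\left(\frac{25}{x{\left(2 \right)}},-78 \right)} - 1124} = \frac{1}{\left(\frac{25}{\frac{1}{2} \frac{1}{-3 + 2} \left(-4 + 2\right)}\right)^{4} - 1124} = \frac{1}{\left(\frac{25}{\frac{1}{2} \frac{1}{-1} \left(-2\right)}\right)^{4} - 1124} = \frac{1}{\left(\frac{25}{\frac{1}{2} \left(-1\right) \left(-2\right)}\right)^{4} - 1124} = \frac{1}{\left(\frac{25}{1}\right)^{4} - 1124} = \frac{1}{\left(25 \cdot 1\right)^{4} - 1124} = \frac{1}{25^{4} - 1124} = \frac{1}{390625 - 1124} = \frac{1}{389501}$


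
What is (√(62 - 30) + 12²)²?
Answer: 20768 + 1152*√2 ≈ 22397.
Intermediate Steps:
(√(62 - 30) + 12²)² = (√32 + 144)² = (4*√2 + 144)² = (144 + 4*√2)²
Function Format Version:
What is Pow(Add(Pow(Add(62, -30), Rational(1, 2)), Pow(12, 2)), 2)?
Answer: Add(20768, Mul(1152, Pow(2, Rational(1, 2)))) ≈ 22397.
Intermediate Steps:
Pow(Add(Pow(Add(62, -30), Rational(1, 2)), Pow(12, 2)), 2) = Pow(Add(Pow(32, Rational(1, 2)), 144), 2) = Pow(Add(Mul(4, Pow(2, Rational(1, 2))), 144), 2) = Pow(Add(144, Mul(4, Pow(2, Rational(1, 2)))), 2)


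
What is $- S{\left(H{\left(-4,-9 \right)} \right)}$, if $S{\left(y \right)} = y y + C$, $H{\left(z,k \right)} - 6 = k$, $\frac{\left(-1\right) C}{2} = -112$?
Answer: $-233$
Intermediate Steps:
$C = 224$ ($C = \left(-2\right) \left(-112\right) = 224$)
$H{\left(z,k \right)} = 6 + k$
$S{\left(y \right)} = 224 + y^{2}$ ($S{\left(y \right)} = y y + 224 = y^{2} + 224 = 224 + y^{2}$)
$- S{\left(H{\left(-4,-9 \right)} \right)} = - (224 + \left(6 - 9\right)^{2}) = - (224 + \left(-3\right)^{2}) = - (224 + 9) = \left(-1\right) 233 = -233$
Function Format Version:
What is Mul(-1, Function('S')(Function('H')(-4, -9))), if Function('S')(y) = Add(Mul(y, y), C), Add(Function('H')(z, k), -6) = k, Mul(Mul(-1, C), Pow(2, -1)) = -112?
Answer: -233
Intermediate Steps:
C = 224 (C = Mul(-2, -112) = 224)
Function('H')(z, k) = Add(6, k)
Function('S')(y) = Add(224, Pow(y, 2)) (Function('S')(y) = Add(Mul(y, y), 224) = Add(Pow(y, 2), 224) = Add(224, Pow(y, 2)))
Mul(-1, Function('S')(Function('H')(-4, -9))) = Mul(-1, Add(224, Pow(Add(6, -9), 2))) = Mul(-1, Add(224, Pow(-3, 2))) = Mul(-1, Add(224, 9)) = Mul(-1, 233) = -233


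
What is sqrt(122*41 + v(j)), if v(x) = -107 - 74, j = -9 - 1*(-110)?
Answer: sqrt(4821) ≈ 69.433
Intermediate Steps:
j = 101 (j = -9 + 110 = 101)
v(x) = -181
sqrt(122*41 + v(j)) = sqrt(122*41 - 181) = sqrt(5002 - 181) = sqrt(4821)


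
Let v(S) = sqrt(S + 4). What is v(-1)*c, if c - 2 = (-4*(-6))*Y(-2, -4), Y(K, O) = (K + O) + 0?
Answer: -142*sqrt(3) ≈ -245.95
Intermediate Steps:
Y(K, O) = K + O
v(S) = sqrt(4 + S)
c = -142 (c = 2 + (-4*(-6))*(-2 - 4) = 2 + 24*(-6) = 2 - 144 = -142)
v(-1)*c = sqrt(4 - 1)*(-142) = sqrt(3)*(-142) = -142*sqrt(3)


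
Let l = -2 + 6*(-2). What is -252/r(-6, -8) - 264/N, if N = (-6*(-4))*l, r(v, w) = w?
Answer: 226/7 ≈ 32.286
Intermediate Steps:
l = -14 (l = -2 - 12 = -14)
N = -336 (N = -6*(-4)*(-14) = 24*(-14) = -336)
-252/r(-6, -8) - 264/N = -252/(-8) - 264/(-336) = -252*(-⅛) - 264*(-1/336) = 63/2 + 11/14 = 226/7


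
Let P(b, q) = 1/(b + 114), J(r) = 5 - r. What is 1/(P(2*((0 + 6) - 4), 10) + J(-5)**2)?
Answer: 118/11801 ≈ 0.0099992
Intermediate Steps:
P(b, q) = 1/(114 + b)
1/(P(2*((0 + 6) - 4), 10) + J(-5)**2) = 1/(1/(114 + 2*((0 + 6) - 4)) + (5 - 1*(-5))**2) = 1/(1/(114 + 2*(6 - 4)) + (5 + 5)**2) = 1/(1/(114 + 2*2) + 10**2) = 1/(1/(114 + 4) + 100) = 1/(1/118 + 100) = 1/(11801/118) = 118/11801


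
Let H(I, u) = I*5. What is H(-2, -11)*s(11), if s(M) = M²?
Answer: -1210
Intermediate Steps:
H(I, u) = 5*I
H(-2, -11)*s(11) = (5*(-2))*11² = -10*121 = -1210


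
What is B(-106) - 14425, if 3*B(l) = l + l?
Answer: -43487/3 ≈ -14496.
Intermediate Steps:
B(l) = 2*l/3 (B(l) = (l + l)/3 = (2*l)/3 = 2*l/3)
B(-106) - 14425 = (⅔)*(-106) - 14425 = -212/3 - 14425 = -43487/3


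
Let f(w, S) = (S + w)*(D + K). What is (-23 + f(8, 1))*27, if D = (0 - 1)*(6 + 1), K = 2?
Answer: -1836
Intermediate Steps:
D = -7 (D = -1*7 = -7)
f(w, S) = -5*S - 5*w (f(w, S) = (S + w)*(-7 + 2) = (S + w)*(-5) = -5*S - 5*w)
(-23 + f(8, 1))*27 = (-23 + (-5*1 - 5*8))*27 = (-23 + (-5 - 40))*27 = (-23 - 45)*27 = -68*27 = -1836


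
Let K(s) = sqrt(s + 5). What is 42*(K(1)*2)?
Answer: 84*sqrt(6) ≈ 205.76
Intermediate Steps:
K(s) = sqrt(5 + s)
42*(K(1)*2) = 42*(sqrt(5 + 1)*2) = 42*(sqrt(6)*2) = 42*(2*sqrt(6)) = 84*sqrt(6)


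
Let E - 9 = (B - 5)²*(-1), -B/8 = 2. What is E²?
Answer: 186624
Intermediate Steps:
B = -16 (B = -8*2 = -16)
E = -432 (E = 9 + (-16 - 5)²*(-1) = 9 + (-21)²*(-1) = 9 + 441*(-1) = 9 - 441 = -432)
E² = (-432)² = 186624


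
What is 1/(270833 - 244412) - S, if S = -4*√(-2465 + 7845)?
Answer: 1/26421 + 8*√1345 ≈ 293.39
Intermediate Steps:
S = -8*√1345 ≈ -293.39
1/(270833 - 244412) - S = 1/(270833 - 244412) - (-8)*√1345 = 1/26421 + 8*√1345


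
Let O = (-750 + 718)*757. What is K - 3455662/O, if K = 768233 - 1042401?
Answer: -3318994985/12112 ≈ -2.7403e+5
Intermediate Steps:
K = -274168
O = -24224 (O = -32*757 = -24224)
K - 3455662/O = -274168 - 3455662/(-24224) = -274168 - 3455662*(-1)/24224 = -274168 - 1*(-1727831/12112) = -274168 + 1727831/12112 = -3318994985/12112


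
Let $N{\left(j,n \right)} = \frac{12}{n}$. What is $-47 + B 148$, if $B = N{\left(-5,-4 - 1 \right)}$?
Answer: $- \frac{2011}{5} \approx -402.2$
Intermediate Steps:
$B = - \frac{12}{5}$ ($B = \frac{12}{-4 - 1} = \frac{12}{-5} = 12 \left(- \frac{1}{5}\right) = - \frac{12}{5} \approx -2.4$)
$-47 + B 148 = -47 - \frac{1776}{5} = - \frac{2011}{5}$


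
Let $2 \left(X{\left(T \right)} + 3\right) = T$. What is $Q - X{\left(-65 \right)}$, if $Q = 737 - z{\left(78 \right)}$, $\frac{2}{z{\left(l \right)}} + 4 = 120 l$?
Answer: $\frac{1806877}{2339} \approx 772.5$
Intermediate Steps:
$z{\left(l \right)} = \frac{2}{-4 + 120 l}$
$X{\left(T \right)} = -3 + \frac{T}{2}$
$Q = \frac{3447685}{4678}$ ($Q = 737 - \frac{1}{2 \left(-1 + 30 \cdot 78\right)} = 737 - \frac{1}{2 \left(-1 + 2340\right)} = 737 - \frac{1}{2 \cdot 2339} = 737 - \frac{1}{2} \cdot \frac{1}{2339} = 737 - \frac{1}{4678} = \frac{3447685}{4678} \approx 737.0$)
$Q - X{\left(-65 \right)} = \frac{3447685}{4678} - \left(-3 + \frac{1}{2} \left(-65\right)\right) = \frac{3447685}{4678} - \left(-3 - \frac{65}{2}\right) = \frac{3447685}{4678} - - \frac{71}{2} = \frac{3447685}{4678} + \frac{71}{2} = \frac{1806877}{2339}$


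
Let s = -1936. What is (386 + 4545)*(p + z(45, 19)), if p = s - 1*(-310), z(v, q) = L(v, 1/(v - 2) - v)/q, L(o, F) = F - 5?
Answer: -6561144221/817 ≈ -8.0308e+6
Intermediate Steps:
L(o, F) = -5 + F
z(v, q) = (-5 + 1/(-2 + v) - v)/q (z(v, q) = (-5 + (1/(v - 2) - v))/q = (-5 + (1/(-2 + v) - v))/q = (-5 + 1/(-2 + v) - v)/q)
p = -1626 (p = -1936 - 1*(-310) = -1936 + 310 = -1626)
(386 + 4545)*(p + z(45, 19)) = (386 + 4545)*(-1626 + (11 - 1*45² - 3*45)/(19*(-2 + 45))) = 4931*(-1626 + (1/19)*(11 - 1*2025 - 135)/43) = 4931*(-1626 + (1/19)*(1/43)*(11 - 2025 - 135)) = 4931*(-1626 + (1/19)*(1/43)*(-2149)) = 4931*(-1626 - 2149/817) = 4931*(-1330591/817) = -6561144221/817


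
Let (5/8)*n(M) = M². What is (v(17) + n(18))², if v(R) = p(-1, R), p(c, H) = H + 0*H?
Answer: 7166329/25 ≈ 2.8665e+5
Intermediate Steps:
p(c, H) = H (p(c, H) = H + 0 = H)
v(R) = R
n(M) = 8*M²/5
(v(17) + n(18))² = (17 + (8/5)*18²)² = (17 + (8/5)*324)² = (17 + 2592/5)² = (2677/5)² = 7166329/25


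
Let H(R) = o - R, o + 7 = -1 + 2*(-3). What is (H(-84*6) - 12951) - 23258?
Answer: -35719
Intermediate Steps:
o = -14 (o = -7 + (-1 + 2*(-3)) = -7 + (-1 - 6) = -7 - 7 = -14)
H(R) = -14 - R
(H(-84*6) - 12951) - 23258 = ((-14 - (-84)*6) - 12951) - 23258 = ((-14 - 1*(-504)) - 12951) - 23258 = ((-14 + 504) - 12951) - 23258 = (490 - 12951) - 23258 = -12461 - 23258 = -35719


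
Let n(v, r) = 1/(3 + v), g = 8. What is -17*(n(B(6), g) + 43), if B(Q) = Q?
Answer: -6596/9 ≈ -732.89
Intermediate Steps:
-17*(n(B(6), g) + 43) = -17*(1/(3 + 6) + 43) = -17*(1/9 + 43) = -17*(⅑ + 43) = -17*388/9 = -6596/9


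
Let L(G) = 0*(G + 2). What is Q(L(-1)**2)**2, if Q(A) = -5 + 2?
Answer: 9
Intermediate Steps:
L(G) = 0 (L(G) = 0*(2 + G) = 0)
Q(A) = -3
Q(L(-1)**2)**2 = (-3)**2 = 9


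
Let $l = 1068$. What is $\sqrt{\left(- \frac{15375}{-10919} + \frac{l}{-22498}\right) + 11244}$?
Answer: $\frac{\sqrt{169655113020473411583}}{122827831} \approx 106.04$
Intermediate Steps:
$\sqrt{\left(- \frac{15375}{-10919} + \frac{l}{-22498}\right) + 11244} = \sqrt{\left(- \frac{15375}{-10919} + \frac{1068}{-22498}\right) + 11244} = \sqrt{\left(\left(-15375\right) \left(- \frac{1}{10919}\right) + 1068 \left(- \frac{1}{22498}\right)\right) + 11244} = \sqrt{\left(\frac{15375}{10919} - \frac{534}{11249}\right) + 11244} = \sqrt{\frac{167122629}{122827831} + 11244} = \sqrt{\frac{1381243254393}{122827831}} = \frac{\sqrt{169655113020473411583}}{122827831}$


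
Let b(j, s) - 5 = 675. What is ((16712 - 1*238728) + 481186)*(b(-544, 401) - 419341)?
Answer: -108504371370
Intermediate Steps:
b(j, s) = 680 (b(j, s) = 5 + 675 = 680)
((16712 - 1*238728) + 481186)*(b(-544, 401) - 419341) = ((16712 - 1*238728) + 481186)*(680 - 419341) = ((16712 - 238728) + 481186)*(-418661) = (-222016 + 481186)*(-418661) = 259170*(-418661) = -108504371370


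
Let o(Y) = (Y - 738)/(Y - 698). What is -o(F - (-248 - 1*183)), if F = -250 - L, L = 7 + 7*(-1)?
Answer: -557/517 ≈ -1.0774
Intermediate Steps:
L = 0 (L = 7 - 7 = 0)
F = -250 (F = -250 - 1*0 = -250 + 0 = -250)
o(Y) = (-738 + Y)/(-698 + Y)
-o(F - (-248 - 1*183)) = -(-738 + (-250 - (-248 - 1*183)))/(-698 + (-250 - (-248 - 1*183))) = -(-738 + (-250 - (-248 - 183)))/(-698 + (-250 - (-248 - 183))) = -(-738 + (-250 - 1*(-431)))/(-698 + (-250 - 1*(-431))) = -(-738 + (-250 + 431))/(-698 + (-250 + 431)) = -(-738 + 181)/(-698 + 181) = -(-557)/(-517) = -(-1)*(-557)/517 = -1*557/517 = -557/517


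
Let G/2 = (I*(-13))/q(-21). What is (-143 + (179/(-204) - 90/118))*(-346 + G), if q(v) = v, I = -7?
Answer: 463076474/9027 ≈ 51299.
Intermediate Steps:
G = -26/3 (G = 2*(-7*(-13)/(-21)) = 2*(91*(-1/21)) = 2*(-13/3) = -26/3 ≈ -8.6667)
(-143 + (179/(-204) - 90/118))*(-346 + G) = (-143 + (179/(-204) - 90/118))*(-346 - 26/3) = (-143 + (179*(-1/204) - 90*1/118))*(-1064/3) = (-143 + (-179/204 - 45/59))*(-1064/3) = (-143 - 19741/12036)*(-1064/3) = -1740889/12036*(-1064/3) = 463076474/9027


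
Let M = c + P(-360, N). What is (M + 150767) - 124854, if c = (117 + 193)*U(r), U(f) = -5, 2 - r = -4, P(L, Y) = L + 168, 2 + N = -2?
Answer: 24171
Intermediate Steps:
N = -4 (N = -2 - 2 = -4)
P(L, Y) = 168 + L
r = 6 (r = 2 - 1*(-4) = 2 + 4 = 6)
c = -1550 (c = (117 + 193)*(-5) = 310*(-5) = -1550)
M = -1742 (M = -1550 + (168 - 360) = -1550 - 192 = -1742)
(M + 150767) - 124854 = (-1742 + 150767) - 124854 = 149025 - 124854 = 24171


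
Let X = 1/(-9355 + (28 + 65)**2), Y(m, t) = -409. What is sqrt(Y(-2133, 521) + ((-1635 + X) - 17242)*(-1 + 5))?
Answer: I*sqrt(9459942159)/353 ≈ 275.53*I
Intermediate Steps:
X = -1/706 (X = 1/(-9355 + 93**2) = 1/(-9355 + 8649) = 1/(-706) = -1/706 ≈ -0.0014164)
sqrt(Y(-2133, 521) + ((-1635 + X) - 17242)*(-1 + 5)) = sqrt(-409 + ((-1635 - 1/706) - 17242)*(-1 + 5)) = sqrt(-409 + (-1154311/706 - 17242)*4) = sqrt(-409 - 13327163/706*4) = sqrt(-409 - 26654326/353) = sqrt(-26798703/353) = I*sqrt(9459942159)/353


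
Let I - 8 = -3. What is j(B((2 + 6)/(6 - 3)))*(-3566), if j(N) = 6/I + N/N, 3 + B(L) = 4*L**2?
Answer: -39226/5 ≈ -7845.2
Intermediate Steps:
I = 5 (I = 8 - 3 = 5)
B(L) = -3 + 4*L**2
j(N) = 11/5 (j(N) = 6/5 + N/N = 6*(1/5) + 1 = 6/5 + 1 = 11/5)
j(B((2 + 6)/(6 - 3)))*(-3566) = (11/5)*(-3566) = -39226/5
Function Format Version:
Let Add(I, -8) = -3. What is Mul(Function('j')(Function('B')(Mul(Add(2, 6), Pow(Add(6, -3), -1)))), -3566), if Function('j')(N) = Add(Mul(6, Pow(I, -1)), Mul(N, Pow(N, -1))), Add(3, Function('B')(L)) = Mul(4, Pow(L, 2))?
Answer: Rational(-39226, 5) ≈ -7845.2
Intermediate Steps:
I = 5 (I = Add(8, -3) = 5)
Function('B')(L) = Add(-3, Mul(4, Pow(L, 2)))
Function('j')(N) = Rational(11, 5) (Function('j')(N) = Add(Mul(6, Pow(5, -1)), Mul(N, Pow(N, -1))) = Add(Mul(6, Rational(1, 5)), 1) = Add(Rational(6, 5), 1) = Rational(11, 5))
Mul(Function('j')(Function('B')(Mul(Add(2, 6), Pow(Add(6, -3), -1)))), -3566) = Mul(Rational(11, 5), -3566) = Rational(-39226, 5)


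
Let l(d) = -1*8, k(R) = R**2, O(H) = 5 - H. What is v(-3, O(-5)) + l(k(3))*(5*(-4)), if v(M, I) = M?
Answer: 157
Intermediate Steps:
l(d) = -8
v(-3, O(-5)) + l(k(3))*(5*(-4)) = -3 - 40*(-4) = -3 - 8*(-20) = -3 + 160 = 157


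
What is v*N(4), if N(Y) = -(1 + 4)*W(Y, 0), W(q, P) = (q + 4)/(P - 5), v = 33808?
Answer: 270464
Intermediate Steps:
W(q, P) = (4 + q)/(-5 + P)
N(Y) = 4 + Y (N(Y) = -(1 + 4)*(4 + Y)/(-5 + 0) = -5*(4 + Y)/(-5) = -5*(-(4 + Y)/5) = -5*(-⅘ - Y/5) = -(-4 - Y) = 4 + Y)
v*N(4) = 33808*(4 + 4) = 33808*8 = 270464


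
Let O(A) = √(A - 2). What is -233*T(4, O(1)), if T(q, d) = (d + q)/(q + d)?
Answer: -233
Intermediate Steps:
O(A) = √(-2 + A)
T(q, d) = 1 (T(q, d) = (d + q)/(d + q) = 1)
-233*T(4, O(1)) = -233*1 = -233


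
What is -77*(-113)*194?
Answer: 1687994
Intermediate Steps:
-77*(-113)*194 = 8701*194 = 1687994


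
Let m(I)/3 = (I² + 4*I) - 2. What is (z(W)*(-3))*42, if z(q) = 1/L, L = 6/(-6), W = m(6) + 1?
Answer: 126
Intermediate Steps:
m(I) = -6 + 3*I² + 12*I (m(I) = 3*((I² + 4*I) - 2) = 3*(-2 + I² + 4*I) = -6 + 3*I² + 12*I)
W = 175 (W = (-6 + 3*6² + 12*6) + 1 = (-6 + 3*36 + 72) + 1 = (-6 + 108 + 72) + 1 = 174 + 1 = 175)
L = -1 (L = 6*(-⅙) = -1)
z(q) = -1 (z(q) = 1/(-1) = -1)
(z(W)*(-3))*42 = -1*(-3)*42 = 3*42 = 126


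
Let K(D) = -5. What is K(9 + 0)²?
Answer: 25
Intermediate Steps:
K(9 + 0)² = (-5)² = 25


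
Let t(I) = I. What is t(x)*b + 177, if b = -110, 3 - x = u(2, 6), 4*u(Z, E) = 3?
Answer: -141/2 ≈ -70.500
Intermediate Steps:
u(Z, E) = 3/4 (u(Z, E) = (1/4)*3 = 3/4)
x = 9/4 (x = 3 - 1*3/4 = 3 - 3/4 = 9/4 ≈ 2.2500)
t(x)*b + 177 = (9/4)*(-110) + 177 = -495/2 + 177 = -141/2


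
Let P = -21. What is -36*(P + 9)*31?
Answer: 13392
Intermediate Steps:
-36*(P + 9)*31 = -36*(-21 + 9)*31 = -36*(-12)*31 = 432*31 = 13392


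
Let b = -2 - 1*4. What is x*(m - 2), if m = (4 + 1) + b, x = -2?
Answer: 6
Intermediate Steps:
b = -6 (b = -2 - 4 = -6)
m = -1 (m = (4 + 1) - 6 = 5 - 6 = -1)
x*(m - 2) = -2*(-1 - 2) = -2*(-3) = 6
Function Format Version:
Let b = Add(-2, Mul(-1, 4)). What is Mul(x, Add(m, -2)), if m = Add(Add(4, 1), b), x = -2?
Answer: 6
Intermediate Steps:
b = -6 (b = Add(-2, -4) = -6)
m = -1 (m = Add(Add(4, 1), -6) = Add(5, -6) = -1)
Mul(x, Add(m, -2)) = Mul(-2, Add(-1, -2)) = Mul(-2, -3) = 6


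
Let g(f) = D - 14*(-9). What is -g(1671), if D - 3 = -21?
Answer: -108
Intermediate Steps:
D = -18 (D = 3 - 21 = -18)
g(f) = 108 (g(f) = -18 - 14*(-9) = -18 + 126 = 108)
-g(1671) = -1*108 = -108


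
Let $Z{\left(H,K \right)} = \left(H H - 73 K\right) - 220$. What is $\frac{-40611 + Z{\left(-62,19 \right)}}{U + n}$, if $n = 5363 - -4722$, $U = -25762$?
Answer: $\frac{38374}{15677} \approx 2.4478$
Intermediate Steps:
$Z{\left(H,K \right)} = -220 + H^{2} - 73 K$ ($Z{\left(H,K \right)} = \left(H^{2} - 73 K\right) - 220 = -220 + H^{2} - 73 K$)
$n = 10085$ ($n = 5363 + 4722 = 10085$)
$\frac{-40611 + Z{\left(-62,19 \right)}}{U + n} = \frac{-40611 - \left(1607 - 3844\right)}{-25762 + 10085} = \frac{-40611 - -2237}{-15677} = \left(-40611 + 2237\right) \left(- \frac{1}{15677}\right) = \left(-38374\right) \left(- \frac{1}{15677}\right) = \frac{38374}{15677}$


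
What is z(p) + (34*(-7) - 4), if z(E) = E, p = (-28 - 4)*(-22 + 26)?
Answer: -370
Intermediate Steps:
p = -128 (p = -32*4 = -128)
z(p) + (34*(-7) - 4) = -128 + (34*(-7) - 4) = -128 + (-238 - 4) = -128 - 242 = -370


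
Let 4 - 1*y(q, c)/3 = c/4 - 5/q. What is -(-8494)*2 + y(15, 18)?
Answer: 33975/2 ≈ 16988.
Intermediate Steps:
y(q, c) = 12 + 15/q - 3*c/4 (y(q, c) = 12 - 3*(c/4 - 5/q) = 12 - 3*(-5/q + c/4) = 12 + (15/q - 3*c/4) = 12 + 15/q - 3*c/4)
-(-8494)*2 + y(15, 18) = -(-8494)*2 + (12 + 15/15 - 3/4*18) = -274*(-62) + (12 + 15*(1/15) - 27/2) = 16988 + (12 + 1 - 27/2) = 16988 - 1/2 = 33975/2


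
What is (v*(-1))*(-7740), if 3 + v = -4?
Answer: -54180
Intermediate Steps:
v = -7 (v = -3 - 4 = -7)
(v*(-1))*(-7740) = -7*(-1)*(-7740) = 7*(-7740) = -54180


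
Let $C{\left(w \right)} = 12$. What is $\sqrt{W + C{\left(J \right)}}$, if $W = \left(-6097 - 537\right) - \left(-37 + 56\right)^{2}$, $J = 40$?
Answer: $i \sqrt{6983} \approx 83.564 i$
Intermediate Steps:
$W = -6995$ ($W = \left(-6097 - 537\right) - 19^{2} = -6634 - 361 = -6995$)
$\sqrt{W + C{\left(J \right)}} = \sqrt{-6995 + 12} = \sqrt{-6983} = i \sqrt{6983}$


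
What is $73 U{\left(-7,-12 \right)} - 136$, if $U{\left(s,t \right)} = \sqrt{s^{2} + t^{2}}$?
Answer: $-136 + 73 \sqrt{193} \approx 878.15$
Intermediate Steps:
$73 U{\left(-7,-12 \right)} - 136 = 73 \sqrt{\left(-7\right)^{2} + \left(-12\right)^{2}} - 136 = 73 \sqrt{49 + 144} - 136 = 73 \sqrt{193} - 136 = -136 + 73 \sqrt{193}$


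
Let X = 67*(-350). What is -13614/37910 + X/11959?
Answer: -525899663/226682845 ≈ -2.3200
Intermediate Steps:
X = -23450
-13614/37910 + X/11959 = -13614/37910 - 23450/11959 = -13614*1/37910 - 23450*1/11959 = -6807/18955 - 23450/11959 = -525899663/226682845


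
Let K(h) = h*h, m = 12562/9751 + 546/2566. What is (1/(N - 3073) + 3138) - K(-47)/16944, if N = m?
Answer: 28375562504308969/9042939573680 ≈ 3137.9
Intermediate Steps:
m = 18779069/12510533 (m = 12562*(1/9751) + 546*(1/2566) = 12562/9751 + 273/1283 = 18779069/12510533 ≈ 1.5011)
K(h) = h²
N = 18779069/12510533 ≈ 1.5011
(1/(N - 3073) + 3138) - K(-47)/16944 = (1/(18779069/12510533 - 3073) + 3138) - (-47)²/16944 = (1/(-38426088840/12510533) + 3138) - 2209/16944 = (-12510533/38426088840 + 3138) - 1*2209/16944 = 120581054269387/38426088840 - 2209/16944 = 28375562504308969/9042939573680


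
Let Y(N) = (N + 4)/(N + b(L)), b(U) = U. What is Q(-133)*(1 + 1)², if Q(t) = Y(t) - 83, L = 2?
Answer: -42976/131 ≈ -328.06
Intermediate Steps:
Y(N) = (4 + N)/(2 + N) (Y(N) = (N + 4)/(N + 2) = (4 + N)/(2 + N))
Q(t) = -83 + (4 + t)/(2 + t) (Q(t) = (4 + t)/(2 + t) - 83 = -83 + (4 + t)/(2 + t))
Q(-133)*(1 + 1)² = (2*(-81 - 41*(-133))/(2 - 133))*(1 + 1)² = (2*(-81 + 5453)/(-131))*2² = (2*(-1/131)*5372)*4 = -10744/131*4 = -42976/131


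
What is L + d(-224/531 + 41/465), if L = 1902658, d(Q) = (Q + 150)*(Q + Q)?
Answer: 12888143745688688/6774113025 ≈ 1.9026e+6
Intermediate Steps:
d(Q) = 2*Q*(150 + Q) (d(Q) = (150 + Q)*(2*Q) = 2*Q*(150 + Q))
L + d(-224/531 + 41/465) = 1902658 + 2*(-224/531 + 41/465)*(150 + (-224/531 + 41/465)) = 1902658 + 2*(-27463/82305)*(150 - 27463/82305) = 1902658 + 2*(-27463/82305)*(12318287/82305) = 1902658 - 676594231762/6774113025 = 12888143745688688/6774113025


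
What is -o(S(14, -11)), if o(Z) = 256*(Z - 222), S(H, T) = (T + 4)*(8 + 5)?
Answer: 80128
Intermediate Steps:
S(H, T) = 52 + 13*T (S(H, T) = (4 + T)*13 = 52 + 13*T)
o(Z) = -56832 + 256*Z (o(Z) = 256*(-222 + Z) = -56832 + 256*Z)
-o(S(14, -11)) = -(-56832 + 256*(52 + 13*(-11))) = -(-56832 + 256*(52 - 143)) = -(-56832 + 256*(-91)) = -(-56832 - 23296) = -1*(-80128) = 80128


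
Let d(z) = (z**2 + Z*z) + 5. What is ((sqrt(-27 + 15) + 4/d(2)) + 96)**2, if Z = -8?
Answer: 445636/49 + 2672*I*sqrt(3)/7 ≈ 9094.6 + 661.15*I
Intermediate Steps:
d(z) = 5 + z**2 - 8*z (d(z) = (z**2 - 8*z) + 5 = 5 + z**2 - 8*z)
((sqrt(-27 + 15) + 4/d(2)) + 96)**2 = ((sqrt(-27 + 15) + 4/(5 + 2**2 - 8*2)) + 96)**2 = ((sqrt(-12) + 4/(5 + 4 - 16)) + 96)**2 = ((2*I*sqrt(3) + 4/(-7)) + 96)**2 = ((2*I*sqrt(3) + 4*(-1/7)) + 96)**2 = ((2*I*sqrt(3) - 4/7) + 96)**2 = ((-4/7 + 2*I*sqrt(3)) + 96)**2 = (668/7 + 2*I*sqrt(3))**2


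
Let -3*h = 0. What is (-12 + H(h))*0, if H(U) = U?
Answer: 0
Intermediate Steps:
h = 0 (h = -1/3*0 = 0)
(-12 + H(h))*0 = (-12 + 0)*0 = -12*0 = 0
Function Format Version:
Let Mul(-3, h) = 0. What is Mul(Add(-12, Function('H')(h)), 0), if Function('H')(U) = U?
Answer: 0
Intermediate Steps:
h = 0 (h = Mul(Rational(-1, 3), 0) = 0)
Mul(Add(-12, Function('H')(h)), 0) = Mul(Add(-12, 0), 0) = Mul(-12, 0) = 0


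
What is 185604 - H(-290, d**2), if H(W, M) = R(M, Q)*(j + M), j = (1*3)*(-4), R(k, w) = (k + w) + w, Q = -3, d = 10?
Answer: 177332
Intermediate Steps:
R(k, w) = k + 2*w
j = -12 (j = 3*(-4) = -12)
H(W, M) = (-12 + M)*(-6 + M) (H(W, M) = (M + 2*(-3))*(-12 + M) = (M - 6)*(-12 + M) = (-6 + M)*(-12 + M) = (-12 + M)*(-6 + M))
185604 - H(-290, d**2) = 185604 - (-12 + 10**2)*(-6 + 10**2) = 185604 - (-12 + 100)*(-6 + 100) = 185604 - 88*94 = 185604 - 1*8272 = 185604 - 8272 = 177332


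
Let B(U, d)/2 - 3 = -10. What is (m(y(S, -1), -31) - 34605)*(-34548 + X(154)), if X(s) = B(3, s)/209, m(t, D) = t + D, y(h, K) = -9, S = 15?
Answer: 250155816170/209 ≈ 1.1969e+9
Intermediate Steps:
B(U, d) = -14 (B(U, d) = 6 + 2*(-10) = 6 - 20 = -14)
m(t, D) = D + t
X(s) = -14/209
(m(y(S, -1), -31) - 34605)*(-34548 + X(154)) = ((-31 - 9) - 34605)*(-34548 - 14/209) = (-40 - 34605)*(-7220546/209) = -34645*(-7220546/209) = 250155816170/209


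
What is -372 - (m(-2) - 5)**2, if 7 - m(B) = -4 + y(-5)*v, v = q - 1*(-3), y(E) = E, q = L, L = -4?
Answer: -373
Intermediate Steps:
q = -4
v = -1 (v = -4 - 1*(-3) = -4 + 3 = -1)
m(B) = 6 (m(B) = 7 - (-4 - 5*(-1)) = 7 - (-4 + 5) = 7 - 1*1 = 7 - 1 = 6)
-372 - (m(-2) - 5)**2 = -372 - (6 - 5)**2 = -372 - 1*1**2 = -372 - 1*1 = -372 - 1 = -373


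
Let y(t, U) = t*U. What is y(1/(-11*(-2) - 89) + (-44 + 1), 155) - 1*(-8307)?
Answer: 109859/67 ≈ 1639.7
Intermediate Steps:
y(t, U) = U*t
y(1/(-11*(-2) - 89) + (-44 + 1), 155) - 1*(-8307) = 155*(1/(-11*(-2) - 89) + (-44 + 1)) - 1*(-8307) = 155*(1/(22 - 89) - 43) + 8307 = 155*(1/(-67) - 43) + 8307 = 155*(-1/67 - 43) + 8307 = 155*(-2882/67) + 8307 = -446710/67 + 8307 = 109859/67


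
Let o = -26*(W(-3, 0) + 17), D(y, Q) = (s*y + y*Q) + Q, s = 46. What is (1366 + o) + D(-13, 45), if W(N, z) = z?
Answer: -214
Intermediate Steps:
D(y, Q) = Q + 46*y + Q*y (D(y, Q) = (46*y + y*Q) + Q = (46*y + Q*y) + Q = Q + 46*y + Q*y)
o = -442 (o = -26*(0 + 17) = -26*17 = -442)
(1366 + o) + D(-13, 45) = (1366 - 442) + (45 + 46*(-13) + 45*(-13)) = 924 + (45 - 598 - 585) = 924 - 1138 = -214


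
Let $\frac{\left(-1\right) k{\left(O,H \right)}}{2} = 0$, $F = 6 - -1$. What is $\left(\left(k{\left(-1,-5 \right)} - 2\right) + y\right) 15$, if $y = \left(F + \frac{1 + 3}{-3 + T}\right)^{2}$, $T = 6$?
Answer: $\frac{3035}{3} \approx 1011.7$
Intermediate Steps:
$F = 7$ ($F = 6 + 1 = 7$)
$k{\left(O,H \right)} = 0$ ($k{\left(O,H \right)} = \left(-2\right) 0 = 0$)
$y = \frac{625}{9}$ ($y = \left(7 + \frac{1 + 3}{-3 + 6}\right)^{2} = \left(7 + \frac{4}{3}\right)^{2} = \left(\frac{25}{3}\right)^{2} = \frac{625}{9} \approx 69.444$)
$\left(\left(k{\left(-1,-5 \right)} - 2\right) + y\right) 15 = \left(\left(0 - 2\right) + \frac{625}{9}\right) 15 = \left(-2 + \frac{625}{9}\right) 15 = \frac{607}{9} \cdot 15 = \frac{3035}{3}$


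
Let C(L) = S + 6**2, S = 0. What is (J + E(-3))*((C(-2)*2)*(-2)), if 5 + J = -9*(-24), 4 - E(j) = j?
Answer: -31392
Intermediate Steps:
E(j) = 4 - j
C(L) = 36 (C(L) = 0 + 6**2 = 0 + 36 = 36)
J = 211 (J = -5 - 9*(-24) = -5 + 216 = 211)
(J + E(-3))*((C(-2)*2)*(-2)) = (211 + (4 - 1*(-3)))*((36*2)*(-2)) = (211 + (4 + 3))*(72*(-2)) = (211 + 7)*(-144) = 218*(-144) = -31392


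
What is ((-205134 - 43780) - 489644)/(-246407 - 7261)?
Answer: 123093/42278 ≈ 2.9115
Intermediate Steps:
((-205134 - 43780) - 489644)/(-246407 - 7261) = (-248914 - 489644)/(-253668) = -738558*(-1/253668) = 123093/42278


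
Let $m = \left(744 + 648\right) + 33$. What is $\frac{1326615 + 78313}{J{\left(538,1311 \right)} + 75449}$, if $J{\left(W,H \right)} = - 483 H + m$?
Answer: $- \frac{200704}{79477} \approx -2.5253$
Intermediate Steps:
$m = 1425$ ($m = 1392 + 33 = 1425$)
$J{\left(W,H \right)} = 1425 - 483 H$ ($J{\left(W,H \right)} = - 483 H + 1425 = 1425 - 483 H$)
$\frac{1326615 + 78313}{J{\left(538,1311 \right)} + 75449} = \frac{1326615 + 78313}{\left(1425 - 633213\right) + 75449} = \frac{1404928}{\left(1425 - 633213\right) + 75449} = \frac{1404928}{-631788 + 75449} = \frac{1404928}{-556339} = 1404928 \left(- \frac{1}{556339}\right) = - \frac{200704}{79477}$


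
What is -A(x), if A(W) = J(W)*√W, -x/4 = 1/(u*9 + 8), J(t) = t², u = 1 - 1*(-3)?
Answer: -I*√11/1331 ≈ -0.0024918*I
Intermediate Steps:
u = 4 (u = 1 + 3 = 4)
x = -1/11 (x = -4/(4*9 + 8) = -4/(36 + 8) = -4/44 = -4*1/44 = -1/11 ≈ -0.090909)
A(W) = W^(5/2) (A(W) = W²*√W = W^(5/2))
-A(x) = -(-1/11)^(5/2) = -I*√11/1331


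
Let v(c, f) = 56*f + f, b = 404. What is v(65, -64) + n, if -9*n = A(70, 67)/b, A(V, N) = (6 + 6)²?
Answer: -368452/101 ≈ -3648.0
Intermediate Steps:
A(V, N) = 144 (A(V, N) = 12² = 144)
n = -4/101 (n = -16/404 = -⅑*36/101 = -4/101 ≈ -0.039604)
v(c, f) = 57*f
v(65, -64) + n = 57*(-64) - 4/101 = -3648 - 4/101 = -368452/101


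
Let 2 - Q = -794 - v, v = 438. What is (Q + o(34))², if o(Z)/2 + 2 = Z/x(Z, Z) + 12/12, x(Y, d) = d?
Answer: 1522756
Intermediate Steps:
Q = 1234 (Q = 2 - (-794 - 1*438) = 2 - (-794 - 438) = 2 - 1*(-1232) = 2 + 1232 = 1234)
o(Z) = 0 (o(Z) = -4 + 2*(Z/Z + 12/12) = -4 + 2*(1 + 12*(1/12)) = -4 + 2*(1 + 1) = -4 + 2*2 = -4 + 4 = 0)
(Q + o(34))² = (1234 + 0)² = 1234² = 1522756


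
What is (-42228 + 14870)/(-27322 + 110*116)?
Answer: 13679/7281 ≈ 1.8787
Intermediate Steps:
(-42228 + 14870)/(-27322 + 110*116) = -27358/(-27322 + 12760) = -27358/(-14562) = -27358*(-1/14562) = 13679/7281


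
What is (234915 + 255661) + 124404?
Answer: 614980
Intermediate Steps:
(234915 + 255661) + 124404 = 490576 + 124404 = 614980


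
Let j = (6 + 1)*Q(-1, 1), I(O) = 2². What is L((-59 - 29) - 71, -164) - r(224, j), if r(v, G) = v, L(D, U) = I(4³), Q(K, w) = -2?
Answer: -220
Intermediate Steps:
I(O) = 4
j = -14 (j = (6 + 1)*(-2) = 7*(-2) = -14)
L(D, U) = 4
L((-59 - 29) - 71, -164) - r(224, j) = 4 - 1*224 = 4 - 224 = -220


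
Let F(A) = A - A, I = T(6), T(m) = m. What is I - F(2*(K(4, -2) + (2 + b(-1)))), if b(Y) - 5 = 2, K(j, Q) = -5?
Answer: 6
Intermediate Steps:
b(Y) = 7 (b(Y) = 5 + 2 = 7)
I = 6
F(A) = 0
I - F(2*(K(4, -2) + (2 + b(-1)))) = 6 - 1*0 = 6 + 0 = 6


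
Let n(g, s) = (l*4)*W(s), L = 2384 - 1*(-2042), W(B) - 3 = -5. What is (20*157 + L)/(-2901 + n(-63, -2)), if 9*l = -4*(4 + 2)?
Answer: -22698/8639 ≈ -2.6274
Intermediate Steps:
W(B) = -2 (W(B) = 3 - 5 = -2)
L = 4426 (L = 2384 + 2042 = 4426)
l = -8/3 (l = (-4*(4 + 2))/9 = (-4*6)/9 = (⅑)*(-24) = -8/3 ≈ -2.6667)
n(g, s) = 64/3 (n(g, s) = -8/3*4*(-2) = -32/3*(-2) = 64/3)
(20*157 + L)/(-2901 + n(-63, -2)) = (20*157 + 4426)/(-2901 + 64/3) = (3140 + 4426)/(-8639/3) = 7566*(-3/8639) = -22698/8639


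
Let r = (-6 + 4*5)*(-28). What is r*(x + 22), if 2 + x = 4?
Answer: -9408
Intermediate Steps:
x = 2 (x = -2 + 4 = 2)
r = -392 (r = (-6 + 20)*(-28) = 14*(-28) = -392)
r*(x + 22) = -392*(2 + 22) = -392*24 = -9408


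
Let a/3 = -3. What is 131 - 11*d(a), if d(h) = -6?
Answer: 197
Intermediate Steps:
a = -9 (a = 3*(-3) = -9)
131 - 11*d(a) = 131 - 11*(-6) = 131 + 66 = 197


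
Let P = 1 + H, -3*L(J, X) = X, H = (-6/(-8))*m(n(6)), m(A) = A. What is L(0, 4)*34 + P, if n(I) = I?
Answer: -239/6 ≈ -39.833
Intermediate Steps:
H = 9/2 (H = -6/(-8)*6 = -6*(-⅛)*6 = (¾)*6 = 9/2 ≈ 4.5000)
L(J, X) = -X/3
P = 11/2 (P = 1 + 9/2 = 11/2 ≈ 5.5000)
L(0, 4)*34 + P = -⅓*4*34 + 11/2 = -4/3*34 + 11/2 = -136/3 + 11/2 = -239/6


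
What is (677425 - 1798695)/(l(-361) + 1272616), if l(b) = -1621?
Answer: -224254/254199 ≈ -0.88220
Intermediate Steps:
(677425 - 1798695)/(l(-361) + 1272616) = (677425 - 1798695)/(-1621 + 1272616) = -1121270/1270995 = -1121270*1/1270995 = -224254/254199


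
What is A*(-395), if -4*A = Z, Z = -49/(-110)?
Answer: 3871/88 ≈ 43.989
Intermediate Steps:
Z = 49/110 (Z = -49*(-1/110) = 49/110 ≈ 0.44545)
A = -49/440 (A = -¼*49/110 = -49/440 ≈ -0.11136)
A*(-395) = -49/440*(-395) = 3871/88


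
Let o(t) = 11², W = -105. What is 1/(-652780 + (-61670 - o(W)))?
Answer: -1/714571 ≈ -1.3994e-6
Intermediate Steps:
o(t) = 121
1/(-652780 + (-61670 - o(W))) = 1/(-652780 + (-61670 - 1*121)) = 1/(-652780 + (-61670 - 121)) = 1/(-652780 - 61791) = 1/(-714571) = -1/714571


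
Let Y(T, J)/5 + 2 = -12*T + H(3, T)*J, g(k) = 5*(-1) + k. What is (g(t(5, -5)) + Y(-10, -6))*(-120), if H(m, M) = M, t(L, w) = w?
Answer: -105600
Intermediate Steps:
g(k) = -5 + k
Y(T, J) = -10 - 60*T + 5*J*T (Y(T, J) = -10 + 5*(-12*T + T*J) = -10 + 5*(-12*T + J*T) = -10 + (-60*T + 5*J*T) = -10 - 60*T + 5*J*T)
(g(t(5, -5)) + Y(-10, -6))*(-120) = ((-5 - 5) + (-10 - 60*(-10) + 5*(-6)*(-10)))*(-120) = (-10 + (-10 + 600 + 300))*(-120) = (-10 + 890)*(-120) = 880*(-120) = -105600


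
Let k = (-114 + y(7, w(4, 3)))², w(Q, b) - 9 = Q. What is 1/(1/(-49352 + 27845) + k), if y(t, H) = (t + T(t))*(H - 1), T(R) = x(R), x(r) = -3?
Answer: 21507/93684491 ≈ 0.00022957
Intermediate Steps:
T(R) = -3
w(Q, b) = 9 + Q
y(t, H) = (-1 + H)*(-3 + t) (y(t, H) = (t - 3)*(H - 1) = (-3 + t)*(-1 + H) = (-1 + H)*(-3 + t))
k = 4356 (k = (-114 + (3 - 1*7 - 3*(9 + 4) + (9 + 4)*7))² = (-114 + (3 - 7 - 3*13 + 13*7))² = (-114 + (3 - 7 - 39 + 91))² = (-114 + 48)² = (-66)² = 4356)
1/(1/(-49352 + 27845) + k) = 1/(1/(-49352 + 27845) + 4356) = 1/(1/(-21507) + 4356) = 1/(-1/21507 + 4356) = 1/(93684491/21507) = 21507/93684491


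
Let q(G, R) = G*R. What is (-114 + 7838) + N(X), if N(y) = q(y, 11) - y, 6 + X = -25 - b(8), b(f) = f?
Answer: 7334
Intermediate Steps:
X = -39 (X = -6 + (-25 - 1*8) = -6 + (-25 - 8) = -6 - 33 = -39)
N(y) = 10*y (N(y) = y*11 - y = 11*y - y = 10*y)
(-114 + 7838) + N(X) = (-114 + 7838) + 10*(-39) = 7724 - 390 = 7334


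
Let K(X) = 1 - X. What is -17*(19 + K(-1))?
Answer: -357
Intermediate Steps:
-17*(19 + K(-1)) = -17*(19 + (1 - 1*(-1))) = -17*(19 + (1 + 1)) = -17*(19 + 2) = -17*21 = -357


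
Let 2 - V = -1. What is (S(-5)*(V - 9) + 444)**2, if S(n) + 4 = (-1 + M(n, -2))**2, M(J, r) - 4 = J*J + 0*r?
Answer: 17943696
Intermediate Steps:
V = 3 (V = 2 - 1*(-1) = 2 + 1 = 3)
M(J, r) = 4 + J**2 (M(J, r) = 4 + (J*J + 0*r) = 4 + (J**2 + 0) = 4 + J**2)
S(n) = -4 + (3 + n**2)**2 (S(n) = -4 + (-1 + (4 + n**2))**2 = -4 + (3 + n**2)**2)
(S(-5)*(V - 9) + 444)**2 = ((-4 + (3 + (-5)**2)**2)*(3 - 9) + 444)**2 = ((-4 + (3 + 25)**2)*(-6) + 444)**2 = ((-4 + 28**2)*(-6) + 444)**2 = ((-4 + 784)*(-6) + 444)**2 = (780*(-6) + 444)**2 = (-4680 + 444)**2 = (-4236)**2 = 17943696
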